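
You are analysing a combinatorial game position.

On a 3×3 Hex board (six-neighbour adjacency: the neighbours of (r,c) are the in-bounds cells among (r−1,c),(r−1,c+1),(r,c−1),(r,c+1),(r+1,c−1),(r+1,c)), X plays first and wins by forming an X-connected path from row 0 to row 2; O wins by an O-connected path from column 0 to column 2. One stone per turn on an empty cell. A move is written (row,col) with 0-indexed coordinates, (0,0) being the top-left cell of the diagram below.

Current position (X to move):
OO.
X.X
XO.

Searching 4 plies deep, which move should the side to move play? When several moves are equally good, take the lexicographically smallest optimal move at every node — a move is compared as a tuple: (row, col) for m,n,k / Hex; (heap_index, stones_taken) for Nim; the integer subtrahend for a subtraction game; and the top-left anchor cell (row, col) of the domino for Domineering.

X's best at [OO./X.X/XO.]: (0,2)

ply 1, X at OO./X.X/XO. | (0,2)=+1→OOX/X.X/XO.*; (1,1)=-1→OO./XXX/XO.; (2,2)=-1→OO./X.X/XOX
ply 2, O at OOX/X.X/XO. | (1,1)=-1→OOX/XOX/XO.*; (2,2)=-1→OOX/X.X/XOO
ply 3, X at OOX/XOX/XO. | (2,2)=+1→OOX/XOX/XOX*
ply 4: OOX/XOX/XOX is terminal -1 (O); from OO./X.X/XO. depth 4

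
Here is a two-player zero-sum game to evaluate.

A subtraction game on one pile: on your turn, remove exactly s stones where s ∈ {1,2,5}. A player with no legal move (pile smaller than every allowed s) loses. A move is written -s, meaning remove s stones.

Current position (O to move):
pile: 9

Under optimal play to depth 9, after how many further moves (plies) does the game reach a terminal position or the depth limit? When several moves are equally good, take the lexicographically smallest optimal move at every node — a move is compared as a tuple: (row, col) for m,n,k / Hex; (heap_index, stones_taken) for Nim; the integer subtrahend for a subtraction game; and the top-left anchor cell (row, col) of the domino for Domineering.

PV length from [9]: 6 plies

p1 O@[9]: -1[8]-1* -2[7]-1 -5[4]-1
p2 X@[8]: -1[7]-1 -2[6]+1* -5[3]+1
p3 O@[6]: -1[5]-1* -2[4]-1 -5[1]-1
p4 X@[5]: -1[4]-1 -2[3]+1* -5[0]+1
p5 O@[3]: -1[2]-1* -2[1]-1
p6 X@[2]: -1[1]-1 -2[0]+1*
p7 O@[0] terminal -1; root [9] d9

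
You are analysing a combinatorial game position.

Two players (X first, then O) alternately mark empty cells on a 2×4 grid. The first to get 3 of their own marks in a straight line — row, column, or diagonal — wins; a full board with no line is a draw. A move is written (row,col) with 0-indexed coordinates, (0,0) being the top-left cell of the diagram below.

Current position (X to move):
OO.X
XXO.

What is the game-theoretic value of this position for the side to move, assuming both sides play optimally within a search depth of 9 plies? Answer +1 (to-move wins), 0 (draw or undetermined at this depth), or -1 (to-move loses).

p1 X@[OO.X/XXO.]: (0,2)[OOXX/XXO.]+0* (1,3)[OO.X/XXOX]-1
p2 O@[OOXX/XXO.]: (1,3)[OOXX/XXOO]+0*
p3 X@[OOXX/XXOO] terminal +0; root [OO.X/XXO.] d9

value(OO.X/XXO., X) = 0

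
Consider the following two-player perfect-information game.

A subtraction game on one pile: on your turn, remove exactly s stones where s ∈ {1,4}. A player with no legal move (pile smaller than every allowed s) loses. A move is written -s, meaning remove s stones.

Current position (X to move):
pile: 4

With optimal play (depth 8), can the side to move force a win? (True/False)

X winning at [4]: True

ply 1, X at 4 | -1=-1→3; -4=+1→0*
ply 2: 0 is terminal -1 (O); from 4 depth 8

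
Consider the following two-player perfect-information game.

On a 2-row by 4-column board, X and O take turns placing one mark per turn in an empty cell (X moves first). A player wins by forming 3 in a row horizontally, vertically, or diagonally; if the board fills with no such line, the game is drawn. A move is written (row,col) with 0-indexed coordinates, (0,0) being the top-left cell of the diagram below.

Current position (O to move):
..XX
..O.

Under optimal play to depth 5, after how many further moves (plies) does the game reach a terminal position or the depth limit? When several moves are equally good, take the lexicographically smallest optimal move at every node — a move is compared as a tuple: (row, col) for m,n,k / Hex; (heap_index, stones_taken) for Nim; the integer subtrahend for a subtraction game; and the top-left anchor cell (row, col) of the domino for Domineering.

[..XX/..O.] O move#1: (0,0):-1/O.XX/..O., (0,1):+0/.OXX/..O.*, (1,0):-1/..XX/O.O., (1,1):-1/..XX/.OO., (1,3):-1/..XX/..OO
[.OXX/..O.] X move#2: (0,0):-1/XOXX/..O., (1,0):+0/.OXX/X.O.*, (1,1):+0/.OXX/.XO., (1,3):+0/.OXX/..OX
[.OXX/X.O.] O move#3: (0,0):+0/OOXX/X.O.*, (1,1):+0/.OXX/XOO., (1,3):+0/.OXX/X.OO
[OOXX/X.O.] X move#4: (1,1):+0/OOXX/XXO.*, (1,3):+0/OOXX/X.OX
[OOXX/XXO.] O move#5: (1,3):+0/OOXX/XXOO*
[OOXX/XXOO] end (terminal +0, X#6); searched ..XX/..O. to 5

PV length from [..XX/..O.]: 5 plies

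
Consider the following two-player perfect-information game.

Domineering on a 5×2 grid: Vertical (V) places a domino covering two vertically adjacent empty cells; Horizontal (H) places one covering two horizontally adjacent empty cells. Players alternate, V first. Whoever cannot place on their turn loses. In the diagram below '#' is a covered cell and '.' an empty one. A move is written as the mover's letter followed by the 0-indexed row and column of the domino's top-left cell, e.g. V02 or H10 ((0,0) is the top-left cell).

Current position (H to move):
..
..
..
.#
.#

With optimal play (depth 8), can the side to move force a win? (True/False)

H winning at [../../../.#/.#]: True

ply 1, H at ../../../.#/.# | H00=-1→##/../../.#/.#; H10=+1→../##/../.#/.#*; H20=-1→../../##/.#/.#
ply 2, V at ../##/../.#/.# | V20=-1→../##/#./##/.#*; V30=-1→../##/../##/##
ply 3, H at ../##/#./##/.# | H00=+1→##/##/#./##/.#*
ply 4: ##/##/#./##/.# is terminal -1 (V); from ../../../.#/.# depth 8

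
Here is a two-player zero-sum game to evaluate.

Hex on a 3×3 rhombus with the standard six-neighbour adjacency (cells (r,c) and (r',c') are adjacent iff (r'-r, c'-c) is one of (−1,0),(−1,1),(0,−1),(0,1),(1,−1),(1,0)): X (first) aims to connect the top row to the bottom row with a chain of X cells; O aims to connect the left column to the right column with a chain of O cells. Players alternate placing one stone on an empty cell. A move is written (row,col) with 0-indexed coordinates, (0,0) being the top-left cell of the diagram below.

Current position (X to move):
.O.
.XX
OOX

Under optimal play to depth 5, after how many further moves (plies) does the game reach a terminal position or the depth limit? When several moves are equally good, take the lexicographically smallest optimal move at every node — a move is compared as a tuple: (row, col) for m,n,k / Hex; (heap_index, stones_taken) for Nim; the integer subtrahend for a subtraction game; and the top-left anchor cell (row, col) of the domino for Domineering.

PV length from [.O./.XX/OOX]: 3 plies

[.O./.XX/OOX] X move#1: (0,0):+1/XO./.XX/OOX*, (0,2):+1/.OX/.XX/OOX, (1,0):+1/.O./XXX/OOX
[XO./.XX/OOX] O move#2: (0,2):-1/XOO/.XX/OOX*, (1,0):-1/XO./OXX/OOX
[XOO/.XX/OOX] X move#3: (1,0):+1/XOO/XXX/OOX*
[XOO/XXX/OOX] end (terminal -1, O#4); searched .O./.XX/OOX to 5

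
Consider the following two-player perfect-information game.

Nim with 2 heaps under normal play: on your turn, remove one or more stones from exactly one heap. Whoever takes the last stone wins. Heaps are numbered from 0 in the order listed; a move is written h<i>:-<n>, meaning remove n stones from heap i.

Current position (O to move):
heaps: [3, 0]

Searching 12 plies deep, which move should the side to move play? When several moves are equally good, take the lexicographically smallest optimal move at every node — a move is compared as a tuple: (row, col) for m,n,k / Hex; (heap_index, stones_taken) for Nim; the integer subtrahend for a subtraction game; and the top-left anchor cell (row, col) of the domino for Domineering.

O's best at [(3,0)]: h0:-3

[(3,0)] O move#1: h0:-1:-1/(2,0), h0:-2:-1/(1,0), h0:-3:+1/(0,0)*
[(0,0)] end (terminal -1, X#2); searched (3,0) to 12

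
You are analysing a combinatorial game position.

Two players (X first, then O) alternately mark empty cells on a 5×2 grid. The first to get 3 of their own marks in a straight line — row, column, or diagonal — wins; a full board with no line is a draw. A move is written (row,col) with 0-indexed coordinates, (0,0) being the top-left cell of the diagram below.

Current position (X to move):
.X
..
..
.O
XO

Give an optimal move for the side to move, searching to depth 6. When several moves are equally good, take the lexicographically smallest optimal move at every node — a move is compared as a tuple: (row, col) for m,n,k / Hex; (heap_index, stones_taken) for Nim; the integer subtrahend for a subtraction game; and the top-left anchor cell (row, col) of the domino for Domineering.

[.X/../../.O/XO] X move#1: (0,0):-1/XX/../../.O/XO, (1,0):-1/.X/X./../.O/XO, (1,1):-1/.X/.X/../.O/XO, (2,0):-1/.X/../X./.O/XO, (2,1):+0/.X/../.X/.O/XO*, (3,0):-1/.X/../../XO/XO
[.X/../.X/.O/XO] O move#2: (0,0):-1/OX/../.X/.O/XO, (1,0):-1/.X/O./.X/.O/XO, (1,1):+0/.X/.O/.X/.O/XO*, (2,0):-1/.X/../OX/.O/XO, (3,0):-1/.X/../.X/OO/XO
[.X/.O/.X/.O/XO] X move#3: (0,0):+0/XX/.O/.X/.O/XO*, (1,0):+0/.X/XO/.X/.O/XO, (2,0):+0/.X/.O/XX/.O/XO, (3,0):+0/.X/.O/.X/XO/XO
[XX/.O/.X/.O/XO] O move#4: (1,0):+0/XX/OO/.X/.O/XO*, (2,0):+0/XX/.O/OX/.O/XO, (3,0):+0/XX/.O/.X/OO/XO
[XX/OO/.X/.O/XO] X move#5: (2,0):+0/XX/OO/XX/.O/XO*, (3,0):+0/XX/OO/.X/XO/XO
[XX/OO/XX/.O/XO] O move#6: (3,0):+0/XX/OO/XX/OO/XO*
[XX/OO/XX/OO/XO] end (terminal +0, X#7); searched .X/../../.O/XO to 6

X's best at [.X/../../.O/XO]: (2,1)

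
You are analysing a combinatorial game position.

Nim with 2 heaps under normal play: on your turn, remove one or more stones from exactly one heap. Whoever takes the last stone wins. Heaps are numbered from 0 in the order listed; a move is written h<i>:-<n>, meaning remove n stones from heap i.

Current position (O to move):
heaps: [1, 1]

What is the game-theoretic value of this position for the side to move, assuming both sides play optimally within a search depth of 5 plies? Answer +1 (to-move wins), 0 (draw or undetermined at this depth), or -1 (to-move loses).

value((1,1), O) = -1

p1 O@[(1,1)]: h0:-1[(0,1)]-1* h1:-1[(1,0)]-1
p2 X@[(0,1)]: h1:-1[(0,0)]+1*
p3 O@[(0,0)] terminal -1; root [(1,1)] d5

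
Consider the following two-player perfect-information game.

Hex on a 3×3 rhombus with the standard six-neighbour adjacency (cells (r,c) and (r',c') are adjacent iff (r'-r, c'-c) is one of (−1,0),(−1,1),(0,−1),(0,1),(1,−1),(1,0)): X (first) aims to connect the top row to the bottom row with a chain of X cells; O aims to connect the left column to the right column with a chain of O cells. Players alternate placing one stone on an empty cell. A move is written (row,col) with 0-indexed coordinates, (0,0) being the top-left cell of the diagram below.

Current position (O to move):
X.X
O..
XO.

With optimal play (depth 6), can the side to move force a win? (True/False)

O winning at [X.X/O../XO.]: True

ply 1, O at X.X/O../XO. | (0,1)=-1→XOX/O../XO.; (1,1)=+1→X.X/OO./XO.*; (1,2)=-1→X.X/O.O/XO.; (2,2)=-1→X.X/O../XOO
ply 2, X at X.X/OO./XO. | (0,1)=-1→XXX/OO./XO.*; (1,2)=-1→X.X/OOX/XO.; (2,2)=-1→X.X/OO./XOX
ply 3, O at XXX/OO./XO. | (1,2)=+1→XXX/OOO/XO.*; (2,2)=+1→XXX/OO./XOO
ply 4: XXX/OOO/XO. is terminal -1 (X); from X.X/O../XO. depth 6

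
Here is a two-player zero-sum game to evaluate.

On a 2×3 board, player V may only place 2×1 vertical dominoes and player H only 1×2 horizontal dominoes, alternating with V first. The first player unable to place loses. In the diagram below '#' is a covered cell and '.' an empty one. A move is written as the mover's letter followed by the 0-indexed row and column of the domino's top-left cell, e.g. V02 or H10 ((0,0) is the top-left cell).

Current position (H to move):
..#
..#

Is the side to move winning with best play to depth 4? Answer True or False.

[..#/..#] H move#1: H00:+1/###/..#*, H10:+1/..#/###
[###/..#] end (terminal -1, V#2); searched ..#/..# to 4

H winning at [..#/..#]: True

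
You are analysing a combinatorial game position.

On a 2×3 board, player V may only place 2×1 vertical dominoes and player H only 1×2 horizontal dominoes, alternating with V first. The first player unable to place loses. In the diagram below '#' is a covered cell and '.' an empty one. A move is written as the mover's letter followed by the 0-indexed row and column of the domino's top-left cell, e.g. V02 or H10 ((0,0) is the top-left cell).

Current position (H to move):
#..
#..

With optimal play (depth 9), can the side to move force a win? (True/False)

H winning at [#../#..]: True

[#../#..] H move#1: H01:+1/###/#..*, H11:+1/#../###
[###/#..] end (terminal -1, V#2); searched #../#.. to 9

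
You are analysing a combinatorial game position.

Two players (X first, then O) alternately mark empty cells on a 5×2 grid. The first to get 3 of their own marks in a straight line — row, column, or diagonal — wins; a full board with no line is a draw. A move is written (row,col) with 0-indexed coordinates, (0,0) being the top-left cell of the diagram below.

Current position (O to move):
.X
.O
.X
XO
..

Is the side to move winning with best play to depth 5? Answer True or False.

O winning at [.X/.O/.X/XO/..]: False

ply 1, O at .X/.O/.X/XO/.. | (0,0)=-1→OX/.O/.X/XO/..; (1,0)=+0→.X/OO/.X/XO/..*; (2,0)=+0→.X/.O/OX/XO/..; (4,0)=+0→.X/.O/.X/XO/O.; (4,1)=-1→.X/.O/.X/XO/.O
ply 2, X at .X/OO/.X/XO/.. | (0,0)=+0→XX/OO/.X/XO/..*; (2,0)=+0→.X/OO/XX/XO/..; (4,0)=+0→.X/OO/.X/XO/X.; (4,1)=+0→.X/OO/.X/XO/.X
ply 3, O at XX/OO/.X/XO/.. | (2,0)=+0→XX/OO/OX/XO/..*; (4,0)=+0→XX/OO/.X/XO/O.; (4,1)=+0→XX/OO/.X/XO/.O
ply 4, X at XX/OO/OX/XO/.. | (4,0)=+0→XX/OO/OX/XO/X.*; (4,1)=+0→XX/OO/OX/XO/.X
ply 5, O at XX/OO/OX/XO/X. | (4,1)=+0→XX/OO/OX/XO/XO*
ply 6: XX/OO/OX/XO/XO is terminal +0 (X); from .X/.O/.X/XO/.. depth 5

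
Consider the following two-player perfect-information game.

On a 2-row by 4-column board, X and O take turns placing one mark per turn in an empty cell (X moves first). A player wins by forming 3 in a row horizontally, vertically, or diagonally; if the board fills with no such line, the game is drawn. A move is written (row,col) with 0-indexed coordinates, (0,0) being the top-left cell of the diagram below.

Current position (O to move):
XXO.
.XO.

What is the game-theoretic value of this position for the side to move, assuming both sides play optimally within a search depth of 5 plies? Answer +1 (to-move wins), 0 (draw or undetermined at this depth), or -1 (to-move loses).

[XXO./.XO.] O move#1: (0,3):+0/XXOO/.XO.*, (1,0):+0/XXO./OXO., (1,3):+0/XXO./.XOO
[XXOO/.XO.] X move#2: (1,0):+0/XXOO/XXO.*, (1,3):+0/XXOO/.XOX
[XXOO/XXO.] O move#3: (1,3):+0/XXOO/XXOO*
[XXOO/XXOO] end (terminal +0, X#4); searched XXO./.XO. to 5

value(XXO./.XO., O) = 0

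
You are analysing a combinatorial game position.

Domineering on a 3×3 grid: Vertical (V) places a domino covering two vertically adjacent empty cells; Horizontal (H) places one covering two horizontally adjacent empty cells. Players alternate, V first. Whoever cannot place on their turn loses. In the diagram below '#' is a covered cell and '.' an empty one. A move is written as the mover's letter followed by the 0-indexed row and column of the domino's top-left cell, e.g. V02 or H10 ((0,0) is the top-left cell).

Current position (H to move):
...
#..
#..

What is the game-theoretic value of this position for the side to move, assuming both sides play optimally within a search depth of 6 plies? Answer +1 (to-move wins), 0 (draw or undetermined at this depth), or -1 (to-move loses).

[.../#../#..] H move#1: H00:-1/##./#../#.., H01:-1/.##/#../#.., H11:+1/.../###/#..*, H21:-1/.../#../###
[.../###/#..] end (terminal -1, V#2); searched .../#../#.. to 6

value(.../#../#.., H) = +1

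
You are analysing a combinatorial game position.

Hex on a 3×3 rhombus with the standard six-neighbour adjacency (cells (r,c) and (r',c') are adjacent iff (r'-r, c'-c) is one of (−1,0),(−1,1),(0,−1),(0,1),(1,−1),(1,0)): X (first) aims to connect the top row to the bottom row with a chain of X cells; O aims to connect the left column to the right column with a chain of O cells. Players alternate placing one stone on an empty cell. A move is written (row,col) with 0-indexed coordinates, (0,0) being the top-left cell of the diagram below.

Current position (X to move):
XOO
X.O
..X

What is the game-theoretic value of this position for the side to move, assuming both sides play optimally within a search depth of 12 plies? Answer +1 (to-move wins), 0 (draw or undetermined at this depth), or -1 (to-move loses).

p1 X@[XOO/X.O/..X]: (1,1)[XOO/XXO/..X]+1* (2,0)[XOO/X.O/X.X]+1 (2,1)[XOO/X.O/.XX]+1
p2 O@[XOO/XXO/..X]: (2,0)[XOO/XXO/O.X]-1* (2,1)[XOO/XXO/.OX]-1
p3 X@[XOO/XXO/O.X]: (2,1)[XOO/XXO/OXX]+1*
p4 O@[XOO/XXO/OXX] terminal -1; root [XOO/X.O/..X] d12

value(XOO/X.O/..X, X) = +1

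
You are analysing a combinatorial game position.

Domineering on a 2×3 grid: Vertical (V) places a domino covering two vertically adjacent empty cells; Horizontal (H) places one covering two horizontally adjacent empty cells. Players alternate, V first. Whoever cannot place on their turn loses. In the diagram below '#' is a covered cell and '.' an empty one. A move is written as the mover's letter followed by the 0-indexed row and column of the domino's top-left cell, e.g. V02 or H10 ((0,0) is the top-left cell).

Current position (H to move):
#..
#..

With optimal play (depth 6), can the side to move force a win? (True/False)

ply 1, H at #../#.. | H01=+1→###/#..*; H11=+1→#../###
ply 2: ###/#.. is terminal -1 (V); from #../#.. depth 6

H winning at [#../#..]: True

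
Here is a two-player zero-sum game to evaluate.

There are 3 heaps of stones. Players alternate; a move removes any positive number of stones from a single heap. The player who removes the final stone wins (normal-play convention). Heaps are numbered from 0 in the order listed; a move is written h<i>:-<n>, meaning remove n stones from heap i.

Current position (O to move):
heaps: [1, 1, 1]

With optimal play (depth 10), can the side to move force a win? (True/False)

p1 O@[(1,1,1)]: h0:-1[(0,1,1)]+1* h1:-1[(1,0,1)]+1 h2:-1[(1,1,0)]+1
p2 X@[(0,1,1)]: h1:-1[(0,0,1)]-1* h2:-1[(0,1,0)]-1
p3 O@[(0,0,1)]: h2:-1[(0,0,0)]+1*
p4 X@[(0,0,0)] terminal -1; root [(1,1,1)] d10

O winning at [(1,1,1)]: True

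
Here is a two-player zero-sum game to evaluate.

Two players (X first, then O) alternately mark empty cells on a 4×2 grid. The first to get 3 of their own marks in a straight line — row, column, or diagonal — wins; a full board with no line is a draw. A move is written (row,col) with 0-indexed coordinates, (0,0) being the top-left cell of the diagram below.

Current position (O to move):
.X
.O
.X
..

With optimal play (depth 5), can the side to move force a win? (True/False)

O winning at [.X/.O/.X/..]: False

p1 O@[.X/.O/.X/..]: (0,0)[OX/.O/.X/..]+0* (1,0)[.X/OO/.X/..]+0 (2,0)[.X/.O/OX/..]+0 (3,0)[.X/.O/.X/O.]+0 (3,1)[.X/.O/.X/.O]+0
p2 X@[OX/.O/.X/..]: (1,0)[OX/XO/.X/..]+0* (2,0)[OX/.O/XX/..]+0 (3,0)[OX/.O/.X/X.]+0 (3,1)[OX/.O/.X/.X]+0
p3 O@[OX/XO/.X/..]: (2,0)[OX/XO/OX/..]+0* (3,0)[OX/XO/.X/O.]+0 (3,1)[OX/XO/.X/.O]+0
p4 X@[OX/XO/OX/..]: (3,0)[OX/XO/OX/X.]+0* (3,1)[OX/XO/OX/.X]+0
p5 O@[OX/XO/OX/X.]: (3,1)[OX/XO/OX/XO]+0*
p6 X@[OX/XO/OX/XO] terminal +0; root [.X/.O/.X/..] d5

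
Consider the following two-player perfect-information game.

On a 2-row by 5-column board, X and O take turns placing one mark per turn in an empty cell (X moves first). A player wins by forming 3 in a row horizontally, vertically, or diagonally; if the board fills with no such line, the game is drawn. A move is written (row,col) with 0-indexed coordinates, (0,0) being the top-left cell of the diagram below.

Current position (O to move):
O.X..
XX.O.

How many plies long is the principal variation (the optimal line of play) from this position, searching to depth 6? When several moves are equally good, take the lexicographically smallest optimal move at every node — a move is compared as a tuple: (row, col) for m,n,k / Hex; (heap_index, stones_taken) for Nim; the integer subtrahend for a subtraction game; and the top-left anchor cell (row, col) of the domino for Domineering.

p1 O@[O.X../XX.O.]: (0,1)[OOX../XX.O.]-1 (0,3)[O.XO./XX.O.]-1 (0,4)[O.X.O/XX.O.]-1 (1,2)[O.X../XXOO.]+0* (1,4)[O.X../XX.OO]-1
p2 X@[O.X../XXOO.]: (0,1)[OXX../XXOO.]-1 (0,3)[O.XX./XXOO.]-1 (0,4)[O.X.X/XXOO.]-1 (1,4)[O.X../XXOOX]+0*
p3 O@[O.X../XXOOX]: (0,1)[OOX../XXOOX]+0* (0,3)[O.XO./XXOOX]+0 (0,4)[O.X.O/XXOOX]+0
p4 X@[OOX../XXOOX]: (0,3)[OOXX./XXOOX]+0* (0,4)[OOX.X/XXOOX]+0
p5 O@[OOXX./XXOOX]: (0,4)[OOXXO/XXOOX]+0*
p6 X@[OOXXO/XXOOX] terminal +0; root [O.X../XX.O.] d6

PV length from [O.X../XX.O.]: 5 plies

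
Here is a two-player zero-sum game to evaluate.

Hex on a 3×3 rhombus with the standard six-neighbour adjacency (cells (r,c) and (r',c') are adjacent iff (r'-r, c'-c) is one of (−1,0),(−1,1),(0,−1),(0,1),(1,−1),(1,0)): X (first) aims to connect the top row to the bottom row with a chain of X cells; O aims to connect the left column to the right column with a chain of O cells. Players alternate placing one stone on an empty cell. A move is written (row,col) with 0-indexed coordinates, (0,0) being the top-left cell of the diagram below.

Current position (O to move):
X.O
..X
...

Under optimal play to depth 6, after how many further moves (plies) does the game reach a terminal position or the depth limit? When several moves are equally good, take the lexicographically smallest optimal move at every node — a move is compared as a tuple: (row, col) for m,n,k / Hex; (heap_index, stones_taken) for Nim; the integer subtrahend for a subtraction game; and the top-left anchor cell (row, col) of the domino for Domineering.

ply 1, O at X.O/..X/... | (0,1)=-1→XOO/..X/...; (1,0)=+1→X.O/O.X/...*; (1,1)=+1→X.O/.OX/...; (2,0)=-1→X.O/..X/O..; (2,1)=-1→X.O/..X/.O.; (2,2)=-1→X.O/..X/..O
ply 2, X at X.O/O.X/... | (0,1)=-1→XXO/O.X/...*; (1,1)=-1→X.O/OXX/...; (2,0)=-1→X.O/O.X/X..; (2,1)=-1→X.O/O.X/.X.; (2,2)=-1→X.O/O.X/..X
ply 3, O at XXO/O.X/... | (1,1)=+1→XXO/OOX/...*; (2,0)=-1→XXO/O.X/O..; (2,1)=-1→XXO/O.X/.O.; (2,2)=-1→XXO/O.X/..O
ply 4: XXO/OOX/... is terminal -1 (X); from X.O/..X/... depth 6

PV length from [X.O/..X/...]: 3 plies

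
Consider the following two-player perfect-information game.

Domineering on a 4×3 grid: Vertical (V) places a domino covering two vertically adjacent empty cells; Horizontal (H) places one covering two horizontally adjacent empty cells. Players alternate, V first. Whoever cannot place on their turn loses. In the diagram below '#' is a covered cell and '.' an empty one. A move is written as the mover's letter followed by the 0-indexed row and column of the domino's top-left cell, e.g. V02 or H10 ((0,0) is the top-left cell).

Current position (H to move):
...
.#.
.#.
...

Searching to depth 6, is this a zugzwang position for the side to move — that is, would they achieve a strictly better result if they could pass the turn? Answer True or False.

p1 H@[.../.#./.#./...]: H00[##./.#./.#./...]-1* H01[.##/.#./.#./...]-1 H30[.../.#./.#./##.]-1 H31[.../.#./.#./.##]-1
p2 V@[##./.#./.#./...]: V02[###/.##/.#./...]+1* V10[##./##./##./...]+1 V12[##./.##/.##/...]+1 V20[##./.#./##./#..]+1 V22[##./.#./.##/..#]+1
p3 H@[###/.##/.#./...]: H30[###/.##/.#./##.]-1* H31[###/.##/.#./.##]-1
p4 V@[###/.##/.#./##.]: V10[###/###/##./##.]+1* V22[###/.##/.##/###]+1
p5 H@[###/###/##./##.] terminal -1; root [.../.#./.#./...] d6
suppose H passes — search the same position with V to move:
pass> p1 V@[.../.#./.#./...]: V00[#../##./.#./...]+1* V02[..#/.##/.#./...]+1 V10[.../##./##./...]-1 V12[.../.##/.##/...]-1 V20[.../.#./##./#..]+1 V22[.../.#./.##/..#]+1
pass> p2 H@[#../##./.#./...]: H01[###/##./.#./...]-1* H30[#../##./.#./##.]-1 H31[#../##./.#./.##]-1
pass> p3 V@[###/##./.#./...]: V12[###/###/.##/...]-1 V20[###/##./##./#..]+1* V22[###/##./.##/..#]-1
pass> p4 H@[###/##./##./#..]: H31[###/##./##./###]-1*
pass> p5 V@[###/##./##./###]: V12[###/###/###/###]+1*
pass> p6 H@[###/###/###/###] terminal -1; root [.../.#./.#./...] d6
for H: play -1, pass -1

zugzwang(.../.#./.#./..., H) = False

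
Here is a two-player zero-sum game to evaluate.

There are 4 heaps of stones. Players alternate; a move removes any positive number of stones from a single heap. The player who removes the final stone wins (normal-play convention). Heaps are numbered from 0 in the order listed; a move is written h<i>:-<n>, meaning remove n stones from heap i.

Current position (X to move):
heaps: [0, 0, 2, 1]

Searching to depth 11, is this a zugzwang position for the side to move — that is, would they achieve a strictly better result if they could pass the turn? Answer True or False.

[(0,0,2,1)] X move#1: h2:-1:+1/(0,0,1,1)*, h2:-2:-1/(0,0,0,1), h3:-1:-1/(0,0,2,0)
[(0,0,1,1)] O move#2: h2:-1:-1/(0,0,0,1)*, h3:-1:-1/(0,0,1,0)
[(0,0,0,1)] X move#3: h3:-1:+1/(0,0,0,0)*
[(0,0,0,0)] end (terminal -1, O#4); searched (0,0,2,1) to 11
suppose X passes — search the same position with O to move:
pass> [(0,0,2,1)] O move#1: h2:-1:+1/(0,0,1,1)*, h2:-2:-1/(0,0,0,1), h3:-1:-1/(0,0,2,0)
pass> [(0,0,1,1)] X move#2: h2:-1:-1/(0,0,0,1)*, h3:-1:-1/(0,0,1,0)
pass> [(0,0,0,1)] O move#3: h3:-1:+1/(0,0,0,0)*
pass> [(0,0,0,0)] end (terminal -1, X#4); searched (0,0,2,1) to 11
for X: play +1, pass -1

zugzwang((0,0,2,1), X) = False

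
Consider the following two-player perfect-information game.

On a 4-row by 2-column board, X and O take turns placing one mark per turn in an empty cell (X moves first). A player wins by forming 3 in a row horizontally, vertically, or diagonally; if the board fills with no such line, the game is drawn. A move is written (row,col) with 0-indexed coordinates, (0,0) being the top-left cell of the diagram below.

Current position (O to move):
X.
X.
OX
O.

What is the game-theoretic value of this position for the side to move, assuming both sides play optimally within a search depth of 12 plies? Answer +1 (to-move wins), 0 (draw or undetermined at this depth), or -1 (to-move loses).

value(X./X./OX/O., O) = 0

p1 O@[X./X./OX/O.]: (0,1)[XO/X./OX/O.]+0* (1,1)[X./XO/OX/O.]+0 (3,1)[X./X./OX/OO]+0
p2 X@[XO/X./OX/O.]: (1,1)[XO/XX/OX/O.]+0* (3,1)[XO/X./OX/OX]+0
p3 O@[XO/XX/OX/O.]: (3,1)[XO/XX/OX/OO]+0*
p4 X@[XO/XX/OX/OO] terminal +0; root [X./X./OX/O.] d12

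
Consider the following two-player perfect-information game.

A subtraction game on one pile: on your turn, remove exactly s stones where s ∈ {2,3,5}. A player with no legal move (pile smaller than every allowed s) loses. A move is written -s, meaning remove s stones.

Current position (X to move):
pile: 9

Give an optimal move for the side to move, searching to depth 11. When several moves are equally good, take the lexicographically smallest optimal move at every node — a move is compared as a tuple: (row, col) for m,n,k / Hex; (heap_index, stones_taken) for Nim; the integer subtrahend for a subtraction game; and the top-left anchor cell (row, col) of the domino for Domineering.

X's best at [9]: -2

ply 1, X at 9 | -2=+1→7*; -3=-1→6; -5=-1→4
ply 2, O at 7 | -2=-1→5*; -3=-1→4; -5=-1→2
ply 3, X at 5 | -2=-1→3; -3=-1→2; -5=+1→0*
ply 4: 0 is terminal -1 (O); from 9 depth 11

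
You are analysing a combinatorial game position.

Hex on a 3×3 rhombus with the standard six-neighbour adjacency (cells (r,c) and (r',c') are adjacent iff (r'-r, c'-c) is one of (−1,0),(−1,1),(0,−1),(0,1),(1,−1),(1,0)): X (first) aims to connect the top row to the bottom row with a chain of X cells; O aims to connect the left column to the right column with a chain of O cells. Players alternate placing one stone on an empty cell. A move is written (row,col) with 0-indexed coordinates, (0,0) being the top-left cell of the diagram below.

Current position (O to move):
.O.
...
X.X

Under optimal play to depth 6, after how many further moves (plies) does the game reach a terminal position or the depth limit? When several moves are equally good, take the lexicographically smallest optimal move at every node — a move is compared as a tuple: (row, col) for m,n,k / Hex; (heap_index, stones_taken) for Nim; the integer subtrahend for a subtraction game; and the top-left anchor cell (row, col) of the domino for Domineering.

PV length from [.O./.../X.X]: 3 plies

ply 1, O at .O./.../X.X | (0,0)=-1→OO./.../X.X; (0,2)=+1→.OO/.../X.X*; (1,0)=-1→.O./O../X.X; (1,1)=+1→.O./.O./X.X; (1,2)=+1→.O./..O/X.X; (2,1)=-1→.O./.../XOX
ply 2, X at .OO/.../X.X | (0,0)=-1→XOO/.../X.X*; (1,0)=-1→.OO/X../X.X; (1,1)=-1→.OO/.X./X.X; (1,2)=-1→.OO/..X/X.X; (2,1)=-1→.OO/.../XXX
ply 3, O at XOO/.../X.X | (1,0)=+1→XOO/O../X.X*; (1,1)=-1→XOO/.O./X.X; (1,2)=-1→XOO/..O/X.X; (2,1)=-1→XOO/.../XOX
ply 4: XOO/O../X.X is terminal -1 (X); from .O./.../X.X depth 6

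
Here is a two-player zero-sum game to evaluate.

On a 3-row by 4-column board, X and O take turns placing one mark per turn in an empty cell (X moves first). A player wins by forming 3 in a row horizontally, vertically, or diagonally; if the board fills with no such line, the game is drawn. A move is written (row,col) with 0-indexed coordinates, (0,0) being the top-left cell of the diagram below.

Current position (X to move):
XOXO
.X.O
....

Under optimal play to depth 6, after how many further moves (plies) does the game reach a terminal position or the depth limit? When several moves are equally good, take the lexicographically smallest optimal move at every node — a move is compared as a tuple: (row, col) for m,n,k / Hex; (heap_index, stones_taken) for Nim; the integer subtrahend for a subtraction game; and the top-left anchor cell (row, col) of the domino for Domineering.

PV length from [XOXO/.X.O/....]: 1 ply

ply 1, X at XOXO/.X.O/.... | (1,0)=-1→XOXO/XX.O/....; (1,2)=-1→XOXO/.XXO/....; (2,0)=+1→XOXO/.X.O/X...*; (2,1)=-1→XOXO/.X.O/.X..; (2,2)=+1→XOXO/.X.O/..X.; (2,3)=+1→XOXO/.X.O/...X
ply 2: XOXO/.X.O/X... is terminal -1 (O); from XOXO/.X.O/.... depth 6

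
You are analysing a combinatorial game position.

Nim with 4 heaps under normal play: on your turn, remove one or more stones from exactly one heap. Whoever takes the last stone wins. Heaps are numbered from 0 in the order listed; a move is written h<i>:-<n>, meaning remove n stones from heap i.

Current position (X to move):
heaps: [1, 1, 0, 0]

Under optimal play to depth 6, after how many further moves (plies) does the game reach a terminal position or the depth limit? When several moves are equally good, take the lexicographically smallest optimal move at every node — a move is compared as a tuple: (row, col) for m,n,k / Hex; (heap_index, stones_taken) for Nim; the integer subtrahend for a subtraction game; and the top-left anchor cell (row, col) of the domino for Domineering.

ply 1, X at (1,1,0,0) | h0:-1=-1→(0,1,0,0)*; h1:-1=-1→(1,0,0,0)
ply 2, O at (0,1,0,0) | h1:-1=+1→(0,0,0,0)*
ply 3: (0,0,0,0) is terminal -1 (X); from (1,1,0,0) depth 6

PV length from [(1,1,0,0)]: 2 plies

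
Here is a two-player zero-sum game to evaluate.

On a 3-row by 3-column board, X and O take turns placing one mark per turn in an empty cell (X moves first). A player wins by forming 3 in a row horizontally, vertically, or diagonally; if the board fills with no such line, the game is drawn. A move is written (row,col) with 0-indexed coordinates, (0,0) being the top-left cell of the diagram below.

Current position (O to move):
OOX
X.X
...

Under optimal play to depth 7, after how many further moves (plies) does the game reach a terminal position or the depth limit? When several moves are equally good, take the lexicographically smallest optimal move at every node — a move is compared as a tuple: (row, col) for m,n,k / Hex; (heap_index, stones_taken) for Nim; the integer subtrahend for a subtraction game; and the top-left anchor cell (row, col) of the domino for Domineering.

PV length from [OOX/X.X/...]: 2 plies

[OOX/X.X/...] O move#1: (1,1):-1/OOX/XOX/...*, (2,0):-1/OOX/X.X/O.., (2,1):-1/OOX/X.X/.O., (2,2):-1/OOX/X.X/..O
[OOX/XOX/...] X move#2: (2,0):-1/OOX/XOX/X.., (2,1):-1/OOX/XOX/.X., (2,2):+1/OOX/XOX/..X*
[OOX/XOX/..X] end (terminal -1, O#3); searched OOX/X.X/... to 7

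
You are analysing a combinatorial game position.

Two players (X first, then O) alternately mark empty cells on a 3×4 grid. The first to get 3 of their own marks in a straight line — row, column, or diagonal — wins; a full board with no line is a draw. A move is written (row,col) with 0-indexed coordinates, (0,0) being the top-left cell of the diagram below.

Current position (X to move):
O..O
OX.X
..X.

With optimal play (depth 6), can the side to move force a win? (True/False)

p1 X@[O..O/OX.X/..X.]: (0,1)[OX.O/OX.X/..X.]-1 (0,2)[O.XO/OX.X/..X.]-1 (1,2)[O..O/OXXX/..X.]+1* (2,0)[O..O/OX.X/X.X.]+1 (2,1)[O..O/OX.X/.XX.]-1 (2,3)[O..O/OX.X/..XX]-1
p2 O@[O..O/OXXX/..X.] terminal -1; root [O..O/OX.X/..X.] d6

X winning at [O..O/OX.X/..X.]: True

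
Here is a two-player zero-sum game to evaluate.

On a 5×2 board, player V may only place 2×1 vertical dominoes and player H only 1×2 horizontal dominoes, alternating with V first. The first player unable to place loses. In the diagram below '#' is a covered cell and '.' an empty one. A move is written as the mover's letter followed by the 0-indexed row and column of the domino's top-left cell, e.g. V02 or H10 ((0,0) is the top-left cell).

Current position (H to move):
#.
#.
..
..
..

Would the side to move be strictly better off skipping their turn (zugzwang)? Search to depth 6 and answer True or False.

[#./#./../../..] H move#1: H20:-1/#./#./##/../.., H30:+1/#./#./../##/..*, H40:-1/#./#./../../##
[#./#./../##/..] V move#2: V01:-1/##/##/../##/..*, V11:-1/#./##/.#/##/..
[##/##/../##/..] H move#3: H20:+1/##/##/##/##/..*, H40:+1/##/##/../##/##
[##/##/##/##/..] end (terminal -1, V#4); searched #./#./../../.. to 6
if H skipped the turn, V would face:
~ [#./#./../../..] V move#1: V01:-1/##/##/../../.., V11:-1/#./##/.#/../.., V20:+1/#./#./#./#./..*, V21:+1/#./#./.#/.#/.., V30:+1/#./#./../#./#., V31:+1/#./#./../.#/.#
~ [#./#./#./#./..] H move#2: H40:-1/#./#./#./#./##*
~ [#./#./#./#./##] V move#3: V01:+1/##/##/#./#./##*, V11:+1/#./##/##/#./##, V21:+1/#./#./##/##/##
~ [##/##/#./#./##] end (terminal -1, H#4); searched #./#./../../.. to 6
compare (H): move=+1 vs pass=-1

zugzwang(#./#./../../.., H) = False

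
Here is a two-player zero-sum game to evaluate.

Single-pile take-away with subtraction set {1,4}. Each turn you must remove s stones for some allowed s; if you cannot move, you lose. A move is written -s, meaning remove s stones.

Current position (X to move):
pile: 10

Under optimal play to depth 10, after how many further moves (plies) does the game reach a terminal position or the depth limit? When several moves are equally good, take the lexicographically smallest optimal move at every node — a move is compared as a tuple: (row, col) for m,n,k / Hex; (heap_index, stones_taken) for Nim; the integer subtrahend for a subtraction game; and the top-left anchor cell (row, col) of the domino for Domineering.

PV length from [10]: 4 plies

[10] X move#1: -1:-1/9*, -4:-1/6
[9] O move#2: -1:-1/8, -4:+1/5*
[5] X move#3: -1:-1/4*, -4:-1/1
[4] O move#4: -1:-1/3, -4:+1/0*
[0] end (terminal -1, X#5); searched 10 to 10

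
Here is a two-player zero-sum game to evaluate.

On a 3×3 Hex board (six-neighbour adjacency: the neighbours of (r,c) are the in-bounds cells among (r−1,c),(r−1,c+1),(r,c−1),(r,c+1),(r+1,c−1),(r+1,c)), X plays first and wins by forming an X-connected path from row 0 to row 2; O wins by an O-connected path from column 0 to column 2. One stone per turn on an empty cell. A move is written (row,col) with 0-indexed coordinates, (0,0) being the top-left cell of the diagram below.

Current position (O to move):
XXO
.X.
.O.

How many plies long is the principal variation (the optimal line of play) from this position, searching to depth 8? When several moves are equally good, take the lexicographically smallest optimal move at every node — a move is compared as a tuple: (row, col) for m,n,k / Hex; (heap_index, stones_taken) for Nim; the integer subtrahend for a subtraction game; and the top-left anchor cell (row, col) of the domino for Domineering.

PV length from [XXO/.X./.O.]: 3 plies

[XXO/.X./.O.] O move#1: (1,0):-1/XXO/OX./.O., (1,2):-1/XXO/.XO/.O., (2,0):+1/XXO/.X./OO.*, (2,2):-1/XXO/.X./.OO
[XXO/.X./OO.] X move#2: (1,0):-1/XXO/XX./OO.*, (1,2):-1/XXO/.XX/OO., (2,2):-1/XXO/.X./OOX
[XXO/XX./OO.] O move#3: (1,2):+1/XXO/XXO/OO.*, (2,2):+1/XXO/XX./OOO
[XXO/XXO/OO.] end (terminal -1, X#4); searched XXO/.X./.O. to 8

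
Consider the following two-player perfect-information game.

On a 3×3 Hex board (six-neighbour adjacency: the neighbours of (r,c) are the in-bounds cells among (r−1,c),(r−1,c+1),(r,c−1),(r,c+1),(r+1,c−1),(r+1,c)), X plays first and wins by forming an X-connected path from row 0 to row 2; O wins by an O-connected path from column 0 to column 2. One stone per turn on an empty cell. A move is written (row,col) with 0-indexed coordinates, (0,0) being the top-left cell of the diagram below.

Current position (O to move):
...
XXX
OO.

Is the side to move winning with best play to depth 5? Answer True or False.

O winning at [.../XXX/OO.]: True

ply 1, O at .../XXX/OO. | (0,0)=-1→O../XXX/OO.; (0,1)=-1→.O./XXX/OO.; (0,2)=-1→..O/XXX/OO.; (2,2)=+1→.../XXX/OOO*
ply 2: .../XXX/OOO is terminal -1 (X); from .../XXX/OO. depth 5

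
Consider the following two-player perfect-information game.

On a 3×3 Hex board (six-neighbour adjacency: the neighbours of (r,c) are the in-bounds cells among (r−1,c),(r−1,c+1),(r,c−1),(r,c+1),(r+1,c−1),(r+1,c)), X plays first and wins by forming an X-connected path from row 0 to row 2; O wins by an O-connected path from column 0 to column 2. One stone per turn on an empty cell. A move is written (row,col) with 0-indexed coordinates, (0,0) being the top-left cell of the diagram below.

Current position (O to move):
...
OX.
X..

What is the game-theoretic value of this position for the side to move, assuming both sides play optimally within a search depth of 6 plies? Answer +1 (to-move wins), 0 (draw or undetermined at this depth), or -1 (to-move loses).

ply 1, O at .../OX./X.. | (0,0)=-1→O../OX./X..*; (0,1)=-1→.O./OX./X..; (0,2)=-1→..O/OX./X..; (1,2)=-1→.../OXO/X..; (2,1)=-1→.../OX./XO.; (2,2)=-1→.../OX./X.O
ply 2, X at O../OX./X.. | (0,1)=+1→OX./OX./X..*; (0,2)=+1→O.X/OX./X..; (1,2)=+1→O../OXX/X..; (2,1)=+1→O../OX./XX.; (2,2)=+1→O../OX./X.X
ply 3: OX./OX./X.. is terminal -1 (O); from .../OX./X.. depth 6

value(.../OX./X.., O) = -1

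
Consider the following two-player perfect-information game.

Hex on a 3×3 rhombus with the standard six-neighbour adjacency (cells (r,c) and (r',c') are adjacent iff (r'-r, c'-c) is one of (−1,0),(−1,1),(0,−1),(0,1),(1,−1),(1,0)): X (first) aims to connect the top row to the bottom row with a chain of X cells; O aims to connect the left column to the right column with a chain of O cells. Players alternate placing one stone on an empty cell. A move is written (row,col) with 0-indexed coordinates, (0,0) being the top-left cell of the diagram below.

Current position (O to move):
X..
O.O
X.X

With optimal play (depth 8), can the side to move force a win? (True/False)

ply 1, O at X../O.O/X.X | (0,1)=+1→XO./O.O/X.X*; (0,2)=+1→X.O/O.O/X.X; (1,1)=+1→X../OOO/X.X; (2,1)=-1→X../O.O/XOX
ply 2, X at XO./O.O/X.X | (0,2)=-1→XOX/O.O/X.X*; (1,1)=-1→XO./OXO/X.X; (2,1)=-1→XO./O.O/XXX
ply 3, O at XOX/O.O/X.X | (1,1)=+1→XOX/OOO/X.X*; (2,1)=-1→XOX/O.O/XOX
ply 4: XOX/OOO/X.X is terminal -1 (X); from X../O.O/X.X depth 8

O winning at [X../O.O/X.X]: True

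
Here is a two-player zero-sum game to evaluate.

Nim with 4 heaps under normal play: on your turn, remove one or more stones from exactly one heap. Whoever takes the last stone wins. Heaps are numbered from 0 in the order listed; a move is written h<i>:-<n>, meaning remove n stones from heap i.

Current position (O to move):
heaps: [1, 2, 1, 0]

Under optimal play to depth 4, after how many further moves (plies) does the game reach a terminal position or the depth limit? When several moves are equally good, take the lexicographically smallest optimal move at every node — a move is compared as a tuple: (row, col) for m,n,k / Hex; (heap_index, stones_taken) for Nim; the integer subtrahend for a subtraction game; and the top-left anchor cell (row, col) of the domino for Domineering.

PV length from [(1,2,1,0)]: 3 plies

p1 O@[(1,2,1,0)]: h0:-1[(0,2,1,0)]-1 h1:-1[(1,1,1,0)]-1 h1:-2[(1,0,1,0)]+1* h2:-1[(1,2,0,0)]-1
p2 X@[(1,0,1,0)]: h0:-1[(0,0,1,0)]-1* h2:-1[(1,0,0,0)]-1
p3 O@[(0,0,1,0)]: h2:-1[(0,0,0,0)]+1*
p4 X@[(0,0,0,0)] terminal -1; root [(1,2,1,0)] d4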